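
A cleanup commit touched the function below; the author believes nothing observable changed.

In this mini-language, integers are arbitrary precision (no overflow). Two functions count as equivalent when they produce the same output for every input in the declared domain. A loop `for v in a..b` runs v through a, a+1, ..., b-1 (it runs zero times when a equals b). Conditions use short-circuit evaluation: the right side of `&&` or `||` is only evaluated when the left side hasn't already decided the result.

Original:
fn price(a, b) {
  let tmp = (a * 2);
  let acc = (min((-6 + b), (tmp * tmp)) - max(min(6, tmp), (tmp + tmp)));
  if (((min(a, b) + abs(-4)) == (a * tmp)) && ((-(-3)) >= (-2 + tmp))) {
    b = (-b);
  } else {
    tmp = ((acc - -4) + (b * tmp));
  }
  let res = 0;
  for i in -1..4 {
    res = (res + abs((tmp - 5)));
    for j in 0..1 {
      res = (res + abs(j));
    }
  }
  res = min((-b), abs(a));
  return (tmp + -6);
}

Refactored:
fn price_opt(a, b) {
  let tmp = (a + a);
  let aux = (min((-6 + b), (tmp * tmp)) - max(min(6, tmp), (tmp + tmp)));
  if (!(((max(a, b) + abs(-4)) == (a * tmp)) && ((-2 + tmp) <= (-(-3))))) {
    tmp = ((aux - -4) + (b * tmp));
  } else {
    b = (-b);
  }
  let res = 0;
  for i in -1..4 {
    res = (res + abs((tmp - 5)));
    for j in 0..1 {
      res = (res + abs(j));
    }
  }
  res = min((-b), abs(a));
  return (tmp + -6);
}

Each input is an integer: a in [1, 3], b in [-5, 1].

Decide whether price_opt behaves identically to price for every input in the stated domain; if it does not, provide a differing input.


On input a=1, b=-2, price returns -4 while price_opt returns -18.
verdict: not equivalent; witness: a=1, b=-2


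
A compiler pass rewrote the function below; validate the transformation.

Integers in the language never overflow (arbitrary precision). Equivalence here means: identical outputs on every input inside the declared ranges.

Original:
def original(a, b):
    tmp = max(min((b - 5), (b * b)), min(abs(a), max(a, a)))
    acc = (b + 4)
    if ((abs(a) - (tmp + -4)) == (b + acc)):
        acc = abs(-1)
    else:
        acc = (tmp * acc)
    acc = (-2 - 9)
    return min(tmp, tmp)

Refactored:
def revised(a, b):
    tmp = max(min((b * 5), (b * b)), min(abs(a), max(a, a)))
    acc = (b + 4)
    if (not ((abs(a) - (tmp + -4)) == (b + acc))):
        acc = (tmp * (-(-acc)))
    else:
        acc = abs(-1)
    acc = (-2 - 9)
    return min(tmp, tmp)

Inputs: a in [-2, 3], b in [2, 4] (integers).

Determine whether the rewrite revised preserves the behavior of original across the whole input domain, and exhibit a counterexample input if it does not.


These are not equivalent — on a=-2, b=2 the outputs split (-2 vs 4).
original: tmp becomes -2; next acc becomes 6; next ((abs(a) - (tmp + -4)) == (b + acc)) evaluates to true; next acc becomes 1; next acc becomes -11; next final value -2
revised: tmp becomes 4; next acc becomes 6; next (not ((abs(a) - (tmp + -4)) == (b + acc))) evaluates to true; next acc becomes 24; next acc becomes -11; next final value 4
verdict: not equivalent; witness: a=-2, b=2


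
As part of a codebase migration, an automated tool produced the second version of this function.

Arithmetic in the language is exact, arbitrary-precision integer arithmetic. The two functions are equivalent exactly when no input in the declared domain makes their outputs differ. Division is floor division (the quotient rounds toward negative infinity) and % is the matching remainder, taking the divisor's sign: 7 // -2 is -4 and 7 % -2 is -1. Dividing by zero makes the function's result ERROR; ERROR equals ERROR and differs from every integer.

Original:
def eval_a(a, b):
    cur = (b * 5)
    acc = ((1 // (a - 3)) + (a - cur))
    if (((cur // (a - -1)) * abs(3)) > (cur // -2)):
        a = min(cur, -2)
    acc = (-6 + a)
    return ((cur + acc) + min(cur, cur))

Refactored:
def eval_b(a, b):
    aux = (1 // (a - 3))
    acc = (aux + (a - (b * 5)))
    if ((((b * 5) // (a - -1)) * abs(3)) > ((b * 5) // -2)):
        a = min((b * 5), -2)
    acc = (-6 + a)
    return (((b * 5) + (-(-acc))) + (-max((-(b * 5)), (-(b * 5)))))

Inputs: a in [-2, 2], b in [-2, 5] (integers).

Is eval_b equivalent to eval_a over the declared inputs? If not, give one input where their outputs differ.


Changes here: local variable names differ, plus min/max/abs usage differs, plus constant usage differs, plus arithmetic usage differs; the full 40-point sweep finds no disagreement.
verdict: equivalent


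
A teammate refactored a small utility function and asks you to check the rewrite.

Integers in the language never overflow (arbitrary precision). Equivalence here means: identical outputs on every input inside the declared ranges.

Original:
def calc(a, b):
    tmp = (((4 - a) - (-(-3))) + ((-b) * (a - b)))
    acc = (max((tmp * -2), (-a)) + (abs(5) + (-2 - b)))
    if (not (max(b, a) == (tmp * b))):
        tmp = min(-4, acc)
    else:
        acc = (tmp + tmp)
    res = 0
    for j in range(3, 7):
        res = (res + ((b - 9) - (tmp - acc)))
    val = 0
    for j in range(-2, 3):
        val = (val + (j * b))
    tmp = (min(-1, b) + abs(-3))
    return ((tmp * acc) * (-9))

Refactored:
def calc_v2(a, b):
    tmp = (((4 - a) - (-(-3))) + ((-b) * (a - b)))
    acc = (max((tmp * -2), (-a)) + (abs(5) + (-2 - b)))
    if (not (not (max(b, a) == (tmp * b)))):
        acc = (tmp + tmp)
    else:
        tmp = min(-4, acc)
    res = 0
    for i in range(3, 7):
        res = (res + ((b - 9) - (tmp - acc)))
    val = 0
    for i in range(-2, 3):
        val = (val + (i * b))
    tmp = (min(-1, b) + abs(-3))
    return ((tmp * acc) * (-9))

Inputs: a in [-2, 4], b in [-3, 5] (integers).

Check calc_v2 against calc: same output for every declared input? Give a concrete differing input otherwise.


Comparing the listings, the differences include: boolean connective usage differs; also local variable names differ.
As a probe, take a=0, b=-3: calc runs tmp = 10; acc = 6; (not (max(b, a) == (tmp * b))) -> true; tmp = -4; res = 0; [j=3]; res = -2; [j=4]; res = -4; [j=5]; res = -6; [j=6]; res = -8; val = 0; [j=-2]; val = 6; [j=-1]; val = 9; [j=0]; val = 9; [j=1]; val = 6; [j=2]; val = 0; tmp = 0; return 0; calc_v2 runs tmp = 10; acc = 6; (not (not (max(b, a) == (tmp * b)))) -> false; tmp = -4; res = 0; [i=3]; res = -2; [i=4]; res = -4; [i=5]; res = -6; [i=6]; res = -8; val = 0; [i=-2]; val = 6; [i=-1]; val = 9; [i=0]; val = 9; [i=1]; val = 6; [i=2]; val = 0; tmp = 0; return 0; both end at 0.
Across all 63 domain points the two functions coincide.
verdict: equivalent


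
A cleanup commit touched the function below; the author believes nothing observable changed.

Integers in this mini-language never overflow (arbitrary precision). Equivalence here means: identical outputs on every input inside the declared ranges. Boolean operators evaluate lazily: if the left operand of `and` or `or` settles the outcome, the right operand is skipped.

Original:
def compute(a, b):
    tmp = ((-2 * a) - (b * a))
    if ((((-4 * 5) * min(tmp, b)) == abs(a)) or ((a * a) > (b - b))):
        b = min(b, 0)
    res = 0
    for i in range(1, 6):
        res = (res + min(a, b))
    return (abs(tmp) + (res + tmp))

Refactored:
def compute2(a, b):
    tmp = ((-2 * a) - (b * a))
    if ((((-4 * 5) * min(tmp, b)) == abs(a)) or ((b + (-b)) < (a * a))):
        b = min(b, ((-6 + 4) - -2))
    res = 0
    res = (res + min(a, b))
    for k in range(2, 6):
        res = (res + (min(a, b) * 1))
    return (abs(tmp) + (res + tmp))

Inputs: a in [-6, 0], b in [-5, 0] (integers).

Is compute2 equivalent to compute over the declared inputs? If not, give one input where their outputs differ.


Reading the diff, among the changes: constant usage differs, arithmetic usage differs, min/max/abs usage differs, comparison usage differs, local variable names differ, statement counts differ, loop structure differs.
One worked example (a=-5, b=-5) — compute: tmp becomes -15; next ((((-4 * 5) * min(tmp, b)) == abs(a)) or ((a * a) > (b - b))) evaluates to true; next b becomes -5; next res becomes 0; next at i=1:; next res becomes -5; next at i=2:; next res becomes -10; next at i=3:; next res becomes -15; next at i=4:; next res becomes -20; next at i=5:; next res becomes -25; next final value -25; compute2: tmp becomes -15; next ((((-4 * 5) * min(tmp, b)) == abs(a)) or ((b + (-b)) < (a * a))) evaluates to true; next b becomes -5; next res becomes 0; next res becomes -5; next at k=2:; next res becomes -10; next at k=3:; next res becomes -15; next at k=4:; next res becomes -20; next at k=5:; next res becomes -25; next final value -25; agreement on -25.
Sweeping the whole domain (42 inputs) finds no disagreement.
verdict: equivalent


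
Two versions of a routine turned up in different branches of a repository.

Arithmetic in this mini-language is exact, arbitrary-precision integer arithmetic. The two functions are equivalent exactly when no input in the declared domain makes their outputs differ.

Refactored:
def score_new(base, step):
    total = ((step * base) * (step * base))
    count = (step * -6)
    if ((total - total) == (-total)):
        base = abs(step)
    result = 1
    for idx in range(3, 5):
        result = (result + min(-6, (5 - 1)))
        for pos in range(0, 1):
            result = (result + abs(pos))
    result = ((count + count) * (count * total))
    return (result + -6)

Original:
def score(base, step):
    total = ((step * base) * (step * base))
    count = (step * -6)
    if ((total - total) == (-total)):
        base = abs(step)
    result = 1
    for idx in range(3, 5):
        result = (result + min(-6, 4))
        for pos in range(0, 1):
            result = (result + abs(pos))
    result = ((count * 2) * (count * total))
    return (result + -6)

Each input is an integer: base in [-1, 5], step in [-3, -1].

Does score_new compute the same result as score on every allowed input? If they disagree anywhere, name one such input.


Side by side, the visible changes include: constant usage differs; and arithmetic usage differs.
As a probe, take base=-1, step=-3: score runs total=9, then count=18, then ((total - total) == (-total)) is false, then result=1, then (idx=3), then result=-5, then (pos=0), then result=-5, then (idx=4), then result=-11, then (pos=0), then result=-11, then result=5832, then returns 5826; score_new runs total=9, then count=18, then ((total - total) == (-total)) is false, then result=1, then (idx=3), then result=-5, then (pos=0), then result=-5, then (idx=4), then result=-11, then (pos=0), then result=-11, then result=5832, then returns 5826; both end at 5826.
An exhaustive pass over the 21 declared inputs shows identical outputs.
verdict: equivalent


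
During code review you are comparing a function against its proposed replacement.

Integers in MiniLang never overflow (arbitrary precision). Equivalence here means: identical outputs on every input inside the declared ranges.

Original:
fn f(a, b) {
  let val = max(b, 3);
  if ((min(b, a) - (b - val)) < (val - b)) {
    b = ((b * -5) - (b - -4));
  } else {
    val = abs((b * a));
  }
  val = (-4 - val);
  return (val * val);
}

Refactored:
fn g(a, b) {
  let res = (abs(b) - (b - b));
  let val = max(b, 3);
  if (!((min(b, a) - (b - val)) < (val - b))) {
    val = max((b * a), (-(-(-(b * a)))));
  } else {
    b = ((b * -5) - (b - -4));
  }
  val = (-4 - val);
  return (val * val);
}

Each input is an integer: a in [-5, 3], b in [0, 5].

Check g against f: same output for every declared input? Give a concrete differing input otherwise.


Equivalent — the differences include boolean connective usage differs, and min/max/abs usage differs, and statement counts differ, and arithmetic usage differs, and local variable names differ, yet no declared input distinguishes the two.
As a probe, take a=3, b=2: f runs val becomes 3; next ((min(b, a) - (b - val)) < (val - b)) evaluates to false; next val becomes 6; next val becomes -10; next final value 100; g runs res becomes 2; next val becomes 3; next (!((min(b, a) - (b - val)) < (val - b))) evaluates to true; next val becomes 6; next val becomes -10; next final value 100; both end at 100.
Checked all 54 inputs in the declared domain: the outputs agree on every one.
verdict: equivalent


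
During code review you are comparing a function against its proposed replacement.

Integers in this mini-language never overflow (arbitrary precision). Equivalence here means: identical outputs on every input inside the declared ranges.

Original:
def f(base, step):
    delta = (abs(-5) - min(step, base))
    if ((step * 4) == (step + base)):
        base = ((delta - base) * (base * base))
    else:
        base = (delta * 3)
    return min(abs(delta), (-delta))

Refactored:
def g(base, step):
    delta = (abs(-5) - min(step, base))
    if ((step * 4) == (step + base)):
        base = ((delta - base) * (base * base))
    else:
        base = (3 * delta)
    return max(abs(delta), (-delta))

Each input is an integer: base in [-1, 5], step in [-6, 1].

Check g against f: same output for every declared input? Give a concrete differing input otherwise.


These are not equivalent — on base=-1, step=-6 the outputs split (-11 vs 11).
f: delta becomes 11; next ((step * 4) == (step + base)) evaluates to false; next base becomes 33; next final value -11
g: delta becomes 11; next ((step * 4) == (step + base)) evaluates to false; next base becomes 33; next final value 11
verdict: not equivalent; witness: base=-1, step=-6


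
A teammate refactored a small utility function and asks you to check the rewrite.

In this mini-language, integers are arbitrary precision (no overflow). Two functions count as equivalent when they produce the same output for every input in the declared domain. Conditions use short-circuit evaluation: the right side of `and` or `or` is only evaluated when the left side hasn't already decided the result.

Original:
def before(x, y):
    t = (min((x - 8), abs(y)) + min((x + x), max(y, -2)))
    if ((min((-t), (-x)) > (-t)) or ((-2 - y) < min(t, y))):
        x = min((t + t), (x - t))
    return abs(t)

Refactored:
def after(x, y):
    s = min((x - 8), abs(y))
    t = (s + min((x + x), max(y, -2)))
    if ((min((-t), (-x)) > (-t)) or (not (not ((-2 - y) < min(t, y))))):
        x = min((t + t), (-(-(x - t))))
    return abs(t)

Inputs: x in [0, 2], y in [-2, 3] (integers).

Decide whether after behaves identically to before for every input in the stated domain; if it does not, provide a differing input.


Side by side, the visible changes include: statement counts differ; also boolean connective usage differs; also local variable names differ.
As a probe, take x=0, y=3: before runs t=-8, then ((min((-t), (-x)) > (-t)) or ((-2 - y) < min(t, y))) is false, then returns 8; after runs s=-8, then t=-8, then ((min((-t), (-x)) > (-t)) or (not (not ((-2 - y) < min(t, y))))) is false, then returns 8; both end at 8.
Sweeping the whole domain (18 inputs) finds no disagreement.
verdict: equivalent


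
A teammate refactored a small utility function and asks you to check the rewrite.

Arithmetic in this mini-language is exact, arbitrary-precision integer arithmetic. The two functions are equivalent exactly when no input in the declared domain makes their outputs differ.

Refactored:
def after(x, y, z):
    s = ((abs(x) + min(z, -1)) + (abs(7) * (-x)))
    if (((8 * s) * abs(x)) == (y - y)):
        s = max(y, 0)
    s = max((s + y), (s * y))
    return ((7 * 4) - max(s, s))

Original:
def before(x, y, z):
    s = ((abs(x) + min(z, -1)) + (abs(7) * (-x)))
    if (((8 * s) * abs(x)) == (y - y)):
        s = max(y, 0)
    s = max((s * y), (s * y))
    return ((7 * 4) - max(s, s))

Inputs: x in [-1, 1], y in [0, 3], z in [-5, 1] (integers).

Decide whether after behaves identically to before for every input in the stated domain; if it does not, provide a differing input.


Run the pair on x=-1, y=0, z=-5.
before: s = 3; (((8 * s) * abs(x)) == (y - y)) -> false; s = 0; return 28
after: s = 3; (((8 * s) * abs(x)) == (y - y)) -> false; s = 3; return 25
28 against 25: the behavior changed.
verdict: not equivalent; witness: x=-1, y=0, z=-5


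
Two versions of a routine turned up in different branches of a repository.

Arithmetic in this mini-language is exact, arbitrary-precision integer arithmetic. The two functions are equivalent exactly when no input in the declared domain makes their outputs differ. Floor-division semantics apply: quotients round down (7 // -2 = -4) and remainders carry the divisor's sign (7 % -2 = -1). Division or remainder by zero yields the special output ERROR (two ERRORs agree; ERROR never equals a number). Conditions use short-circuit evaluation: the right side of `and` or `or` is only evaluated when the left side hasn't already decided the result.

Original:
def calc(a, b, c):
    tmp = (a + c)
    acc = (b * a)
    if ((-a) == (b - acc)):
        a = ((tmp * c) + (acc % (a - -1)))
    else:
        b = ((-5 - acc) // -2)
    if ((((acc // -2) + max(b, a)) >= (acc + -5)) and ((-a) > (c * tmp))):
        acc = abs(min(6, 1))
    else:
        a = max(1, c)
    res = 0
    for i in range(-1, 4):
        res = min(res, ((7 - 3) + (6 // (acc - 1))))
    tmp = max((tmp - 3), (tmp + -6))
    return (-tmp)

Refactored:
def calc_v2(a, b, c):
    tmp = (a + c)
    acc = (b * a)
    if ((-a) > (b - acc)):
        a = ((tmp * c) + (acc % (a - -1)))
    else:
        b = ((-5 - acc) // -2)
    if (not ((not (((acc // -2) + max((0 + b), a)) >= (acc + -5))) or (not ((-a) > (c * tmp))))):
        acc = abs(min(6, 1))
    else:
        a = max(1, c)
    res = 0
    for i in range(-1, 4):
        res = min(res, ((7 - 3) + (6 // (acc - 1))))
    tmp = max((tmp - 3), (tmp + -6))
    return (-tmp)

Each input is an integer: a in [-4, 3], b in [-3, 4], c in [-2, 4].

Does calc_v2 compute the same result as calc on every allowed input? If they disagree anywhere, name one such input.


Run the pair on a=-4, b=-1, c=0.
calc: tmp := -4 | acc := 4 | ((-a) == (b - acc)): false | b := 4 | ((((acc // -2) + max(b, a)) >= (acc + -5)) and ((-a) > (c * tmp))): true | acc := 1 | res := 0 | iter i=-1: | divide-by-zero, output ERROR
calc_v2: tmp := -4 | acc := 4 | ((-a) > (b - acc)): true | a := -2 | (not ((not (((acc // -2) + max((0 + b), a)) >= (acc + -5))) or (not ((-a) > (c * tmp))))): false | a := 1 | res := 0 | iter i=-1: | res := 0 | iter i=0: | res := 0 | iter i=1: | res := 0 | iter i=2: | res := 0 | iter i=3: | res := 0 | tmp := -7 | result 7
ERROR vs 7 — the two versions disagree here.
verdict: not equivalent; witness: a=-4, b=-1, c=0


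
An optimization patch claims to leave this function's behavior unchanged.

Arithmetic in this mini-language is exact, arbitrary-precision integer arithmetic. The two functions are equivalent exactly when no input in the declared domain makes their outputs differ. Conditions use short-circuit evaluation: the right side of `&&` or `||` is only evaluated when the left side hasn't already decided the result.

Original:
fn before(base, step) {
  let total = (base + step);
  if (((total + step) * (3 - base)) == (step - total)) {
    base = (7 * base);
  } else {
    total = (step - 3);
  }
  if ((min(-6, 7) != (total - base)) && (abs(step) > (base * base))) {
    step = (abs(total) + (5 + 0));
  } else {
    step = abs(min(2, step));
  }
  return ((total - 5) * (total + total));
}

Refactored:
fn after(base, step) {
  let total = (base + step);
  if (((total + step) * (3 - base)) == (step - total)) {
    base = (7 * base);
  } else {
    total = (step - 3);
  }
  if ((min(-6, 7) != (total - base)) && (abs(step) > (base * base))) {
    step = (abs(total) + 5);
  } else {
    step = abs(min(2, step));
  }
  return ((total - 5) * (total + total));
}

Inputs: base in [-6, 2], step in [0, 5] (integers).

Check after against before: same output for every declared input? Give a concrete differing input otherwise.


Comparing the listings, the differences include: constant usage differs; and arithmetic usage differs.
One worked example (base=1, step=2) — before: total := 3 | (((total + step) * (3 - base)) == (step - total)): false | total := -1 | ((min(-6, 7) != (total - base)) && (abs(step) > (base * base))): true | step := 6 | result 12; after: total := 3 | (((total + step) * (3 - base)) == (step - total)): false | total := -1 | ((min(-6, 7) != (total - base)) && (abs(step) > (base * base))): true | step := 6 | result 12; agreement on 12.
Every one of the 54 inputs gives matching results.
verdict: equivalent


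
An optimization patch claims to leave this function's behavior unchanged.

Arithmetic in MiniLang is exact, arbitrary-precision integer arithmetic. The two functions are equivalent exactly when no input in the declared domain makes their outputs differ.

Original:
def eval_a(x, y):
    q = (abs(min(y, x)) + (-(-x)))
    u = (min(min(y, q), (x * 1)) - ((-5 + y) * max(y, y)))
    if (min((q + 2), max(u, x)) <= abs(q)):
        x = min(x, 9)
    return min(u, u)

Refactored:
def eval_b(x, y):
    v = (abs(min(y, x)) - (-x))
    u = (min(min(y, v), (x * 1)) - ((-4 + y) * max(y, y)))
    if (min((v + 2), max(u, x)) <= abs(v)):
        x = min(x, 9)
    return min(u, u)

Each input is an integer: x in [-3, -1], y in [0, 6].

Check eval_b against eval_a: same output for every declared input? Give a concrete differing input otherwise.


There is a counterexample at x=-3, y=1: 1 on one side, 0 on the other.
eval_a: q := 0 | u := 1 | (min((q + 2), max(u, x)) <= abs(q)): false | result 1
eval_b: v := 0 | u := 0 | (min((v + 2), max(u, x)) <= abs(v)): true | x := -3 | result 0
verdict: not equivalent; witness: x=-3, y=1


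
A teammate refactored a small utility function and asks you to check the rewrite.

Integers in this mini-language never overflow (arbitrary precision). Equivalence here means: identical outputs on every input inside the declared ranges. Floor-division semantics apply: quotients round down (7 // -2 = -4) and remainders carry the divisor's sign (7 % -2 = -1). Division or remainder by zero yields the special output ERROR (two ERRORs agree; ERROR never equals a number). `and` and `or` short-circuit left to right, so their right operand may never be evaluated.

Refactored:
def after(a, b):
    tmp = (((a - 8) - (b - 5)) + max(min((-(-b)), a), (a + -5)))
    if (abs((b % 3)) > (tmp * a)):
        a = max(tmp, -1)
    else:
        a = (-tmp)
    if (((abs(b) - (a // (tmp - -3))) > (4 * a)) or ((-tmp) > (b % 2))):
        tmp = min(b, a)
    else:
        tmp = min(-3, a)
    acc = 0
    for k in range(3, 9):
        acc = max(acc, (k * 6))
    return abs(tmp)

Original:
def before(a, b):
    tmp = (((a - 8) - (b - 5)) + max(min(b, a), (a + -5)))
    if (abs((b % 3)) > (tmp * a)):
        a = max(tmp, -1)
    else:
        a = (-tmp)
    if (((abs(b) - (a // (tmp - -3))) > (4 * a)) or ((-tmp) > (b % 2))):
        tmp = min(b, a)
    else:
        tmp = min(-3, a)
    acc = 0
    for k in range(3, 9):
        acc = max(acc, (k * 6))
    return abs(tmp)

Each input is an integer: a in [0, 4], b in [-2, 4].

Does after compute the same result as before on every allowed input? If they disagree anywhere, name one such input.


Side by side, the visible changes include: same computation, different form.
Tracing a=0, b=-2: before: tmp = -3; (abs((b % 3)) > (tmp * a)) -> true; a = -1; division by zero -> ERROR | after: tmp = -3; (abs((b % 3)) > (tmp * a)) -> true; a = -1; division by zero -> ERROR — matching result ERROR.
An exhaustive pass over the 35 declared inputs shows identical outputs.
verdict: equivalent


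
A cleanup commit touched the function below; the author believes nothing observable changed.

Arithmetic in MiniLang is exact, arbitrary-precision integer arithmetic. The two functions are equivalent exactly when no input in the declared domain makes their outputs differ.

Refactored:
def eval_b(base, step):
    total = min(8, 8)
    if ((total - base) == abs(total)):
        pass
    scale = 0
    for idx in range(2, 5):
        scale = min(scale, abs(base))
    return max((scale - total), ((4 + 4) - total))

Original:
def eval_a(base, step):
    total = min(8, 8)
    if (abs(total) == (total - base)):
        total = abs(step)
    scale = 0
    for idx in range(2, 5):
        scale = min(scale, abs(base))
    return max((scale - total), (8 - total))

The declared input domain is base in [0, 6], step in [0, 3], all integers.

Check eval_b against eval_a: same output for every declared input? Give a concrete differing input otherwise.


Evaluate both at base=0, step=0.
eval_a: total := 8 | (abs(total) == (total - base)): true | total := 0 | scale := 0 | iter idx=2: | scale := 0 | iter idx=3: | scale := 0 | iter idx=4: | scale := 0 | result 8
eval_b: total := 8 | ((total - base) == abs(total)): true | scale := 0 | iter idx=2: | scale := 0 | iter idx=3: | scale := 0 | iter idx=4: | scale := 0 | result 0
8 vs 0 — the two versions disagree here.
verdict: not equivalent; witness: base=0, step=0


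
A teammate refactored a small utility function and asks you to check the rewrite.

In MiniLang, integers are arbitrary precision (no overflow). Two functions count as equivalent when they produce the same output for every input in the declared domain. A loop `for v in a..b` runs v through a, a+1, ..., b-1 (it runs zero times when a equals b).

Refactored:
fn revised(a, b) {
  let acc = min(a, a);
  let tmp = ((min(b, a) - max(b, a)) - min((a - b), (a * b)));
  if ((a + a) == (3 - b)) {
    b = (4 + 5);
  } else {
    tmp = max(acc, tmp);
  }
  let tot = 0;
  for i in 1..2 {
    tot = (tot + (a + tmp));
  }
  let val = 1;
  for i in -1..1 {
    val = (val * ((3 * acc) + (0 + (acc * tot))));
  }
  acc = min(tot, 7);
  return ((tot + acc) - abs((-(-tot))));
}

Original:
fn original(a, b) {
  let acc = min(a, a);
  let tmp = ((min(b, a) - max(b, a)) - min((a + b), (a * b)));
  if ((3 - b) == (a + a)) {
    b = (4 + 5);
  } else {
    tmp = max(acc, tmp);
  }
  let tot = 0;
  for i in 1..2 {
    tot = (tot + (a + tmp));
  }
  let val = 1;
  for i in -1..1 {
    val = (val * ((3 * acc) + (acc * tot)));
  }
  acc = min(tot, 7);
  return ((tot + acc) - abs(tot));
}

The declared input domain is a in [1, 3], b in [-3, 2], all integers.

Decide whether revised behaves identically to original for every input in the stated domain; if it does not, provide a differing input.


Take a=1, b=1.
original: acc=1, then tmp=-1, then ((3 - b) == (a + a)) is true, then b=9, then tot=0, then (i=1), then tot=0, then val=1, then (i=-1), then val=3, then (i=0), then val=9, then acc=0, then returns 0
revised: acc=1, then tmp=0, then ((a + a) == (3 - b)) is true, then b=9, then tot=0, then (i=1), then tot=1, then val=1, then (i=-1), then val=4, then (i=0), then val=16, then acc=1, then returns 1
0 and 1 differ, so these are not the same function on this domain.
verdict: not equivalent; witness: a=1, b=1


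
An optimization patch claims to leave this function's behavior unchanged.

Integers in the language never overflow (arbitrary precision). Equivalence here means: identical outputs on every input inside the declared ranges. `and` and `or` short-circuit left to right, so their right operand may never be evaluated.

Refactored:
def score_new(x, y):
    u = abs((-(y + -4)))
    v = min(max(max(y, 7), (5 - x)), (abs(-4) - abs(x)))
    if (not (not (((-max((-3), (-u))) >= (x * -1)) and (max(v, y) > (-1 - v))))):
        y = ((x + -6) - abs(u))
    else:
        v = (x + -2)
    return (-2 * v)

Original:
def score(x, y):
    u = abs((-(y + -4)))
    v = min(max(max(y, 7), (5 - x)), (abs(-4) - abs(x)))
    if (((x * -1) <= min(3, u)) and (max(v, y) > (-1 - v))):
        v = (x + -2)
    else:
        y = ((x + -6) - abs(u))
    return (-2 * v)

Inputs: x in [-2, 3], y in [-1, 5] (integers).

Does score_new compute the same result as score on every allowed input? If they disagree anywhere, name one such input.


Input x=-2, y=-1: 8 from score versus -4 from score_new.
verdict: not equivalent; witness: x=-2, y=-1


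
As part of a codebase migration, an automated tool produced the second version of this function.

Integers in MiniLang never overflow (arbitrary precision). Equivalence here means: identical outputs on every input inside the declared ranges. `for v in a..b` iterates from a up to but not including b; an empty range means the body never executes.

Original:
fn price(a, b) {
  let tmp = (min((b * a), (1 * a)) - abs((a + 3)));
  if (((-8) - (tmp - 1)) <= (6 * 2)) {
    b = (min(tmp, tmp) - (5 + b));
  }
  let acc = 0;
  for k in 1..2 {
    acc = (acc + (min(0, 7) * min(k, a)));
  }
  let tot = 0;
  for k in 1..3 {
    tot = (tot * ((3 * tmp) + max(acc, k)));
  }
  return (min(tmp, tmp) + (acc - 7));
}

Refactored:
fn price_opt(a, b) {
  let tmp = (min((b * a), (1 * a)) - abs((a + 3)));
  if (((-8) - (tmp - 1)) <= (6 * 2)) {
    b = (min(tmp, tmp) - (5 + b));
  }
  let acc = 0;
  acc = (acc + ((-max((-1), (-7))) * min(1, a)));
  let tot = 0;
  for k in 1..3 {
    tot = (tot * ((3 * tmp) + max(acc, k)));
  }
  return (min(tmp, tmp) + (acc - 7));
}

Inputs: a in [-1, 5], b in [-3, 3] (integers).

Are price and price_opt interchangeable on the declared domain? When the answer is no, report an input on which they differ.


Run the pair on a=-1, b=-3.
price: tmp=-3, then (((-8) - (tmp - 1)) <= (6 * 2)) is true, then b=-5, then acc=0, then (k=1), then acc=0, then tot=0, then (k=1), then tot=0, then (k=2), then tot=0, then returns -10
price_opt: tmp=-3, then (((-8) - (tmp - 1)) <= (6 * 2)) is true, then b=-5, then acc=0, then acc=-1, then tot=0, then (k=1), then tot=0, then (k=2), then tot=0, then returns -11
-10 and -11 differ, so these are not the same function on this domain.
verdict: not equivalent; witness: a=-1, b=-3


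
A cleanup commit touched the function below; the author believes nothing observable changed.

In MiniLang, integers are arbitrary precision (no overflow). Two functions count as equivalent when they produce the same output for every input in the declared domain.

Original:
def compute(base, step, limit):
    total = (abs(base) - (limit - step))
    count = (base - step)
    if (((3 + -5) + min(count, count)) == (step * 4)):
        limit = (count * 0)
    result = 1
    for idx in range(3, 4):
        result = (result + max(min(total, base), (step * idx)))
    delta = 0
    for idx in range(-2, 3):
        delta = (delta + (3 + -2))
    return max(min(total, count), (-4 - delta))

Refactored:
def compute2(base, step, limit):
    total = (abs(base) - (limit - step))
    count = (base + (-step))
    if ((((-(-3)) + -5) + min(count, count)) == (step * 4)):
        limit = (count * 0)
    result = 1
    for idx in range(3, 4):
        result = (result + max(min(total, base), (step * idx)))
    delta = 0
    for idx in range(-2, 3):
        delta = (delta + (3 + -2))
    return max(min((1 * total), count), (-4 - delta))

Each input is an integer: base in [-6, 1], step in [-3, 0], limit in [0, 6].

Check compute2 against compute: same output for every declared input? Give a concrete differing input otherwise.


Side by side, the visible changes include: arithmetic usage differs, and constant usage differs.
Spot check at base=-2, step=-1, limit=3 — compute: total=-2, then count=-1, then (((3 + -5) + min(count, count)) == (step * 4)) is false, then result=1, then (idx=3), then result=-1, then delta=0, then (idx=-2), then delta=1, then (idx=-1), then delta=2, then (idx=0), then delta=3, then (idx=1), then delta=4, then (idx=2), then delta=5, then returns -2. compute2: total=-2, then count=-1, then ((((-(-3)) + -5) + min(count, count)) == (step * 4)) is false, then result=1, then (idx=3), then result=-1, then delta=0, then (idx=-2), then delta=1, then (idx=-1), then delta=2, then (idx=0), then delta=3, then (idx=1), then delta=4, then (idx=2), then delta=5, then returns -2. Both give -2.
Checked all 224 inputs in the declared domain: the outputs agree on every one.
verdict: equivalent


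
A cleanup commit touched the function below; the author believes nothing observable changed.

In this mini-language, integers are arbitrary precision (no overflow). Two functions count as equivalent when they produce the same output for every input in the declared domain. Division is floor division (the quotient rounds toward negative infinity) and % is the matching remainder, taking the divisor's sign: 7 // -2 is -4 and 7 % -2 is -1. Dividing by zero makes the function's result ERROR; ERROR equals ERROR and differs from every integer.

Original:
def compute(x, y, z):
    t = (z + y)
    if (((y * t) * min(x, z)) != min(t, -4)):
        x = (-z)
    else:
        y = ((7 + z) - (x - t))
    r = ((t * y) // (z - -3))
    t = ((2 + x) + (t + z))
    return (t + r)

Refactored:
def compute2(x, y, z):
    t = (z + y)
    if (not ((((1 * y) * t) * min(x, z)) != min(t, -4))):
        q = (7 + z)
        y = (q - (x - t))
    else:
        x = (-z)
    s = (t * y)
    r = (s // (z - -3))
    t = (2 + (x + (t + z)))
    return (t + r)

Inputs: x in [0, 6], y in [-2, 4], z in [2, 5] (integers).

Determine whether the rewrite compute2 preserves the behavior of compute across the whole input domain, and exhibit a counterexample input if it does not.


Reading the diff, among the changes: local variable names differ; and statement counts differ; and arithmetic usage differs; and boolean connective usage differs; and constant usage differs.
As a probe, take x=5, y=2, z=5: compute runs t := 7 | (((y * t) * min(x, z)) != min(t, -4)): true | x := -5 | r := 1 | t := 9 | result 10; compute2 runs t := 7 | (not ((((1 * y) * t) * min(x, z)) != min(t, -4))): false | x := -5 | s := 14 | r := 1 | t := 9 | result 10; both end at 10.
Every one of the 196 inputs gives matching results.
verdict: equivalent


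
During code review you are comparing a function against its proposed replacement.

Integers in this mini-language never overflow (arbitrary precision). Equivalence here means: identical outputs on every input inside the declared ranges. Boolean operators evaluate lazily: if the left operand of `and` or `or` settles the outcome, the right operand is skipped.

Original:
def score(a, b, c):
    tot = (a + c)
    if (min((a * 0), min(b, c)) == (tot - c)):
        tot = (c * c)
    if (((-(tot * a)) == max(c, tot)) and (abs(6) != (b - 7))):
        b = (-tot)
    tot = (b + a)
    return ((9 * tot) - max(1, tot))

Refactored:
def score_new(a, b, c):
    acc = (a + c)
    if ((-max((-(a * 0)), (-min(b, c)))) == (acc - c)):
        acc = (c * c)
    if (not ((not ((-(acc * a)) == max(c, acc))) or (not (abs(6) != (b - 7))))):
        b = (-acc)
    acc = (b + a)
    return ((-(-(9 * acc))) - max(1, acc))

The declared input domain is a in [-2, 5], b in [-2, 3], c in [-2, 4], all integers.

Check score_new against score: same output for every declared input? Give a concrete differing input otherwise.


This is a faithful refactor — local variable names differ, plus min/max/abs usage differs, plus boolean connective usage differs, but the computed results match everywhere.
One worked example (a=2, b=-2, c=-2) — score: tot = 0; (min((a * 0), min(b, c)) == (tot - c)) -> false; (((-(tot * a)) == max(c, tot)) and (abs(6) != (b - 7))) -> true; b = 0; tot = 2; return 16; score_new: acc = 0; ((-max((-(a * 0)), (-min(b, c)))) == (acc - c)) -> false; (not ((not ((-(acc * a)) == max(c, acc))) or (not (abs(6) != (b - 7))))) -> true; b = 0; acc = 2; return 16; agreement on 16.
Sweeping the whole domain (336 inputs) finds no disagreement.
verdict: equivalent


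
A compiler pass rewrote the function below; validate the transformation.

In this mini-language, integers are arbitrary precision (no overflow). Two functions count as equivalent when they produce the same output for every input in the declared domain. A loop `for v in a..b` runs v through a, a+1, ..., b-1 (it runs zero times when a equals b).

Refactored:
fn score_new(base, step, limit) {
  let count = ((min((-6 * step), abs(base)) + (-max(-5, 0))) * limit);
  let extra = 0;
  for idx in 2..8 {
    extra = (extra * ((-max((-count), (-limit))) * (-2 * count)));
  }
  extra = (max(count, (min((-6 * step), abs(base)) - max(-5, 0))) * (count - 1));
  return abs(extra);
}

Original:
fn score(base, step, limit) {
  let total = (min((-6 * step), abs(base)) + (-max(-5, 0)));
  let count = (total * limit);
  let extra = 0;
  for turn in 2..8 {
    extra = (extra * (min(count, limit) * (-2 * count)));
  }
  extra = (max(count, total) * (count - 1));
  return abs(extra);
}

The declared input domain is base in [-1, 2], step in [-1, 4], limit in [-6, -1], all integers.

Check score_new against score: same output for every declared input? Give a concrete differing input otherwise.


Changes here: statement counts differ, plus min/max/abs usage differs, plus local variable names differ, plus constant usage differs, plus arithmetic usage differs; the full 144-point sweep finds no disagreement.
verdict: equivalent


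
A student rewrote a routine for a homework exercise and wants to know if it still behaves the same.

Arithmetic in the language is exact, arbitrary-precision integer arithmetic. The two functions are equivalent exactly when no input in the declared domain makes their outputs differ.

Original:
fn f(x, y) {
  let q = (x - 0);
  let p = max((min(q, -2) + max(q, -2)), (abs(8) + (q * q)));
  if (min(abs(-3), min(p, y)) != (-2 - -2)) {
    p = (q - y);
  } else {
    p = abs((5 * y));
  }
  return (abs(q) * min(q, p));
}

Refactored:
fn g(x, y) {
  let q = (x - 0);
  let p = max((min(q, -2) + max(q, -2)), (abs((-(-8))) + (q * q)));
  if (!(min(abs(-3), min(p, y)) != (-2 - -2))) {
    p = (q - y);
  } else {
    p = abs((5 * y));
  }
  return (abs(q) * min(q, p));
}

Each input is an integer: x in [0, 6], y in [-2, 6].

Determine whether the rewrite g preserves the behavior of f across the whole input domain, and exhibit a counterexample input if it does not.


There is a counterexample at x=1, y=0: 0 on one side, 1 on the other.
f: q = 1; p = 9; (min(abs(-3), min(p, y)) != (-2 - -2)) -> false; p = 0; return 0
g: q = 1; p = 9; (!(min(abs(-3), min(p, y)) != (-2 - -2))) -> true; p = 1; return 1
verdict: not equivalent; witness: x=1, y=0


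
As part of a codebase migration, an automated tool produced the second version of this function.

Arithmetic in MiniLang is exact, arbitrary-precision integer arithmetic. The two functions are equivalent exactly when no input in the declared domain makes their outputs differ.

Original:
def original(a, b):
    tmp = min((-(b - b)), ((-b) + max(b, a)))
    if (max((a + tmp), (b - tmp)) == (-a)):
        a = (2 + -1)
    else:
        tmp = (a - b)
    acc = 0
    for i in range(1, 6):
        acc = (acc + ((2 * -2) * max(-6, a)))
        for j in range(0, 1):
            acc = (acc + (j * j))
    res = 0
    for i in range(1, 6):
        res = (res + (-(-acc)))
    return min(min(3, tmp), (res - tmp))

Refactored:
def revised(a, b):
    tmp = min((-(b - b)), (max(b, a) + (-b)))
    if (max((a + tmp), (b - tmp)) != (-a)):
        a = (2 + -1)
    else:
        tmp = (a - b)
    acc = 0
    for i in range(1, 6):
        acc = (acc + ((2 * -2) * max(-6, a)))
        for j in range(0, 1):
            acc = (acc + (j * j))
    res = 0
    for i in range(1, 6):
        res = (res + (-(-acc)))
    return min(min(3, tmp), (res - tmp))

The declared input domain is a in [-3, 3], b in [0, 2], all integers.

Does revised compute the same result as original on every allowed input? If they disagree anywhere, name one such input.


At a=-3, b=0: original gives -3, revised gives -100.
verdict: not equivalent; witness: a=-3, b=0


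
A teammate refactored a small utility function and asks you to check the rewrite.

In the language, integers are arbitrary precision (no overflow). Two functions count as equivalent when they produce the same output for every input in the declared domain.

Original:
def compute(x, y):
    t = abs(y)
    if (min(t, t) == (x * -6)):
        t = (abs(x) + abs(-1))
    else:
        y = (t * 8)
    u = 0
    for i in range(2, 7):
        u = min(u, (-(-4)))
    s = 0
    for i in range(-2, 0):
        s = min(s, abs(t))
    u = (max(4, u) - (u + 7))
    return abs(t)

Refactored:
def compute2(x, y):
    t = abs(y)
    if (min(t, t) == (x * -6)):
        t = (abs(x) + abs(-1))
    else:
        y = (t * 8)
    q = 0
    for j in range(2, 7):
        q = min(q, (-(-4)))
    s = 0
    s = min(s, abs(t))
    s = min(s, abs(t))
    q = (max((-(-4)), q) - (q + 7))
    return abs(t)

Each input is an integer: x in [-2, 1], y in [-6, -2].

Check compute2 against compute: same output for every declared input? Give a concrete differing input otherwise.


This is a faithful refactor — min/max/abs usage differs; also local variable names differ; also loop structure differs, but the computed results match everywhere.
Spot check at x=0, y=-3 — compute: t becomes 3; next (min(t, t) == (x * -6)) evaluates to false; next y becomes 24; next u becomes 0; next at i=2:; next u becomes 0; next at i=3:; next u becomes 0; next at i=4:; next u becomes 0; next at i=5:; next u becomes 0; next at i=6:; next u becomes 0; next s becomes 0; next at i=-2:; next s becomes 0; next at i=-1:; next s becomes 0; next u becomes -3; next final value 3. compute2: t becomes 3; next (min(t, t) == (x * -6)) evaluates to false; next y becomes 24; next q becomes 0; next at j=2:; next q becomes 0; next at j=3:; next q becomes 0; next at j=4:; next q becomes 0; next at j=5:; next q becomes 0; next at j=6:; next q becomes 0; next s becomes 0; next s becomes 0; next s becomes 0; next q becomes -3; next final value 3. Both give 3.
Every one of the 20 inputs gives matching results.
verdict: equivalent
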